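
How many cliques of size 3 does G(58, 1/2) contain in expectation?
E[# K_3] = C(58, 3) · (1/2)^C(3, 2) = 30856 / 2^3 = 3857

For each 3-subset S of vertices (there are C(58, 3) = 30856 such S), let X_S = 1 if S induces a K_3 (all C(3, 2) = 3 edges present). Then P(X_S = 1) = (1/2)^3 = 1/8. By linearity of expectation, E[# K_3] = C(58, 3) · (1/2)^3 = 30856 / 8 = 3857.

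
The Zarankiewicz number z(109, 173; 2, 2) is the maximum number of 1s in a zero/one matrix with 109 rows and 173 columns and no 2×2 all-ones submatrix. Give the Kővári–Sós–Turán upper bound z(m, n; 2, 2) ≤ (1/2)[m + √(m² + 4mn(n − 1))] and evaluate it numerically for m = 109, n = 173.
z(109, 173; 2, 2) ≤ (1/2)[109 + √(109² + 4·109·173·172)] = (1/2)[109 + √12985497] = 1856.2698

Kővári–Sós–Turán: let r_1, ..., r_109 be the row sums and z = Σ r_i the total number of 1s. Each pair of columns can share at most one row with both entries 1 (else a 2×2 all-ones block appears), so Σ_i C(r_i, 2) ≤ C(173, 2) = 14878. By convexity Σ_i C(r_i, 2) ≥ 109·C(z/109, 2) = z(z − 109)/(2·109), giving z² − 109z − 109·173·172 ≤ 0 and hence z ≤ (1/2)[109 + √(11881 + 4·3243404)] = (1/2)[109 + √12985497] ≈ (1/2)(109 + 3603.5395) = 1856.2698.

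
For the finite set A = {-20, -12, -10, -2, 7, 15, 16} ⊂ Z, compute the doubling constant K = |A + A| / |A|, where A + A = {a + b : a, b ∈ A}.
K = |A + A| / |A| = 23/7

Enumerate A + A = {a + b : a, b ∈ A}. With |A| = 7, there are |A|^2 = 49 ordered sum pairs; collecting distinct values, A + A = {-40, -32, -30, -24, -22, -20, -14, -13, -12, -5, -4, -3, 3, 4, 5, 6, 13, 14, 22, 23, 30, 31, 32}, so |A + A| = 23. Thus K = 23/7. For comparison, the minimum possible |A + A| over all 7-element sets is 2·7 − 1 = 13 (so min K = 13/7), attained only by arithmetic progressions.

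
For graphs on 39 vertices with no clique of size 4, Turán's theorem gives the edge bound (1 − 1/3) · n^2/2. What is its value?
Turán density bound = (2/3) · 39^2/2 = 507

Turán's theorem: ex(n, K_{r+1}) is achieved by the complete r-partite Turán graph T(n, r) with parts as balanced as possible, and is at most (1 − 1/r) · n^2/2. For r = 3, n = 39: the density bound is (2/3) · 1521/2 = 507. Since 3 ∣ 39, the Turán graph T(39, 3) has parts of equal size 13, and its edge count e(T(39, 3)) = 507 attains the density bound exactly.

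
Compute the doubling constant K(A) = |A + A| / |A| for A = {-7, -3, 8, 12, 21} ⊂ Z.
K = |A + A| / |A| = 14/5

Enumerate A + A = {a + b : a, b ∈ A}. With |A| = 5, there are |A|^2 = 25 ordered sum pairs; collecting distinct values, A + A = {-14, -10, -6, 1, 5, 9, 14, 16, 18, 20, 24, 29, 33, 42}, so |A + A| = 14. Thus K = 14/5. For comparison, the minimum possible |A + A| over all 5-element sets is 2·5 − 1 = 9 (so min K = 9/5), attained only by arithmetic progressions.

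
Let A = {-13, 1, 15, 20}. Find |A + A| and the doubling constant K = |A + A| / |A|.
K = |A + A| / |A| = 9/4

Enumerate A + A = {a + b : a, b ∈ A}. With |A| = 4, there are |A|^2 = 16 ordered sum pairs; collecting distinct values, A + A = {-26, -12, 2, 7, 16, 21, 30, 35, 40}, so |A + A| = 9. Thus K = 9/4. For comparison, the minimum possible |A + A| over all 4-element sets is 2·4 − 1 = 7 (so min K = 7/4), attained only by arithmetic progressions.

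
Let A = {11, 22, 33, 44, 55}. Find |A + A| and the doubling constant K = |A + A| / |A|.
K = |A + A| / |A| = 9/5

Enumerate A + A = {a + b : a, b ∈ A}. With |A| = 5, there are |A|^2 = 25 ordered sum pairs; collecting distinct values, A + A = {22, 33, 44, 55, 66, 77, 88, 99, 110}, so |A + A| = 9. Thus K = 9/5. Here |A + A| = 2|A| − 1 = 9, the minimum possible — so K = 9/5 is minimal, which holds iff A is an arithmetic progression.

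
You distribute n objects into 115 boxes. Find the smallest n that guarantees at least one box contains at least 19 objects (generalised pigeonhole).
n = (19 − 1)·115 + 1 = 2071

By the generalised pigeonhole principle, to guarantee some box contains ≥ r objects we need more than (r − 1) · k objects total. Threshold: n = (r − 1) · k + 1. With r = 19 and k = 115: n = 18 · 115 + 1 = 2070 + 1 = 2071. For n = 2070 = 18 · 115, we can put exactly 18 objects in every box, avoiding 19 in any single one — so 2071 is tight.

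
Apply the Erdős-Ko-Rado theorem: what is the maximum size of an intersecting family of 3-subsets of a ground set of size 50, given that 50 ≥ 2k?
max |F| = C(49, 2) = 1176

Erdős-Ko-Rado (1961): when n ≥ 2k, max |F| = C(n−1, k−1). The bound is attained by the star {A : i ∈ A} for any fixed i ∈ [n]. Here C(50−1, 3−1) = C(49, 2) = 1176.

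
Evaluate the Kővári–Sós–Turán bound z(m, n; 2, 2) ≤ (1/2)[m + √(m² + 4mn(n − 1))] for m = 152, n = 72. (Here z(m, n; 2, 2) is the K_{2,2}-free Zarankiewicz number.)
z(152, 72; 2, 2) ≤ (1/2)[152 + √(152² + 4·152·72·71)] = (1/2)[152 + √3131200] = 960.7599

Kővári–Sós–Turán: let r_1, ..., r_152 be the row sums and z = Σ r_i the total number of 1s. Each pair of columns can share at most one row with both entries 1 (else a 2×2 all-ones block appears), so Σ_i C(r_i, 2) ≤ C(72, 2) = 2556. By convexity Σ_i C(r_i, 2) ≥ 152·C(z/152, 2) = z(z − 152)/(2·152), giving z² − 152z − 152·72·71 ≤ 0 and hence z ≤ (1/2)[152 + √(23104 + 4·777024)] = (1/2)[152 + √3131200] ≈ (1/2)(152 + 1769.5197) = 960.7599.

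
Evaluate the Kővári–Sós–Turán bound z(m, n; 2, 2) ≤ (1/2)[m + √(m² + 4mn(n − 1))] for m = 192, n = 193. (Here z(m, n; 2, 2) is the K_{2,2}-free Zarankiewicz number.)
z(192, 193; 2, 2) ≤ (1/2)[192 + √(192² + 4·192·193·192)] = (1/2)[192 + √28495872] = 2765.0762

Kővári–Sós–Turán: let r_1, ..., r_192 be the row sums and z = Σ r_i the total number of 1s. Each pair of columns can share at most one row with both entries 1 (else a 2×2 all-ones block appears), so Σ_i C(r_i, 2) ≤ C(193, 2) = 18528. By convexity Σ_i C(r_i, 2) ≥ 192·C(z/192, 2) = z(z − 192)/(2·192), giving z² − 192z − 192·193·192 ≤ 0 and hence z ≤ (1/2)[192 + √(36864 + 4·7114752)] = (1/2)[192 + √28495872] ≈ (1/2)(192 + 5338.1525) = 2765.0762.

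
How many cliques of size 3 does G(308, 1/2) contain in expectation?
E[# K_3] = C(308, 3) · (1/2)^C(3, 2) = 4822356 / 2^3 = 1205589/2 = 602794.5

For each 3-subset S of vertices (there are C(308, 3) = 4822356 such S), let X_S = 1 if S induces a K_3 (all C(3, 2) = 3 edges present). Then P(X_S = 1) = (1/2)^3 = 1/8. By linearity of expectation, E[# K_3] = C(308, 3) · (1/2)^3 = 4822356 / 8 = 1205589/2 = 602794.5.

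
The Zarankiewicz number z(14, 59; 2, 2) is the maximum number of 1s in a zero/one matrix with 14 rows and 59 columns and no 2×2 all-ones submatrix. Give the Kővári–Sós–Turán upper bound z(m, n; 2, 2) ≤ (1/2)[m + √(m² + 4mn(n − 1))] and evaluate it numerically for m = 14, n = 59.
z(14, 59; 2, 2) ≤ (1/2)[14 + √(14² + 4·14·59·58)] = (1/2)[14 + √191828] = 225.9909

Kővári–Sós–Turán: let r_1, ..., r_14 be the row sums and z = Σ r_i the total number of 1s. Each pair of columns can share at most one row with both entries 1 (else a 2×2 all-ones block appears), so Σ_i C(r_i, 2) ≤ C(59, 2) = 1711. By convexity Σ_i C(r_i, 2) ≥ 14·C(z/14, 2) = z(z − 14)/(2·14), giving z² − 14z − 14·59·58 ≤ 0 and hence z ≤ (1/2)[14 + √(196 + 4·47908)] = (1/2)[14 + √191828] ≈ (1/2)(14 + 437.9817) = 225.9909.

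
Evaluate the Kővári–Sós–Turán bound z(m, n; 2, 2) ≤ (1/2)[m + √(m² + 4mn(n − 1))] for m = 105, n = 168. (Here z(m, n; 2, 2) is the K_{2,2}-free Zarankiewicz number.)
z(105, 168; 2, 2) ≤ (1/2)[105 + √(105² + 4·105·168·167)] = (1/2)[105 + √11794545] = 1769.6594

Kővári–Sós–Turán: let r_1, ..., r_105 be the row sums and z = Σ r_i the total number of 1s. Each pair of columns can share at most one row with both entries 1 (else a 2×2 all-ones block appears), so Σ_i C(r_i, 2) ≤ C(168, 2) = 14028. By convexity Σ_i C(r_i, 2) ≥ 105·C(z/105, 2) = z(z − 105)/(2·105), giving z² − 105z − 105·168·167 ≤ 0 and hence z ≤ (1/2)[105 + √(11025 + 4·2945880)] = (1/2)[105 + √11794545] ≈ (1/2)(105 + 3434.3187) = 1769.6594.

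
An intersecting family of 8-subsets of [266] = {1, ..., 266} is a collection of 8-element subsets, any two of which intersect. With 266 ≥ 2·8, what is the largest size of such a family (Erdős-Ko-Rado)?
max |F| = C(265, 7) = 16810859697060

The Erdős-Ko-Rado theorem states: for n ≥ 2k, an intersecting family of k-subsets of an n-element set has size at most C(n − 1, k − 1), with equality for 'star' families {A ⊆ [n] : |A| = k, i ∈ A} (fix an element i). For n = 266, k = 8: C(265, 7) = 16810859697060.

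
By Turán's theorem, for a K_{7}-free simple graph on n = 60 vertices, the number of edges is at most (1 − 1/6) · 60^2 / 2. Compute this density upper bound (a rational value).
Turán density bound = (5/6) · 60^2/2 = 1500

Turán's theorem: ex(n, K_{r+1}) is achieved by the complete r-partite Turán graph T(n, r) with parts as balanced as possible, and is at most (1 − 1/r) · n^2/2. For r = 6, n = 60: the density bound is (5/6) · 3600/2 = 1500. Since 6 ∣ 60, the Turán graph T(60, 6) has parts of equal size 10, and its edge count e(T(60, 6)) = 1500 attains the density bound exactly.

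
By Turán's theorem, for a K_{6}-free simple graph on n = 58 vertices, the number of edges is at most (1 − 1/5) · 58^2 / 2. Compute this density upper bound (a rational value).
Turán density bound = (4/5) · 58^2/2 = 6728/5 ≈ 1345.6

Turán's theorem: ex(n, K_{r+1}) is achieved by the complete r-partite Turán graph T(n, r) with parts as balanced as possible, and is at most (1 − 1/r) · n^2/2. For r = 5, n = 58: the density bound is (4/5) · 3364/2 = 6728/5 ≈ 1345.6. The integer-valued extremum is e(T(58, 5)) = 1345, which is strictly less than the density bound 6728/5 since 5 ∤ 58 (the parts of T(58, 5) cannot all be equal).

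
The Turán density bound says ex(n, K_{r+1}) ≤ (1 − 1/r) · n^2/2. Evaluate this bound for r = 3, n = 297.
Turán density bound = (2/3) · 297^2/2 = 29403

Turán's theorem: ex(n, K_{r+1}) is achieved by the complete r-partite Turán graph T(n, r) with parts as balanced as possible, and is at most (1 − 1/r) · n^2/2. For r = 3, n = 297: the density bound is (2/3) · 88209/2 = 29403. Since 3 ∣ 297, the Turán graph T(297, 3) has parts of equal size 99, and its edge count e(T(297, 3)) = 29403 attains the density bound exactly.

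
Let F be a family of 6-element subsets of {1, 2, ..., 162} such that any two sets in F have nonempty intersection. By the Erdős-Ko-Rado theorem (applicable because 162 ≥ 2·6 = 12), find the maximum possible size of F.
max |F| = C(161, 5) = 846678392

Erdős-Ko-Rado (1961): when n ≥ 2k, max |F| = C(n−1, k−1). The bound is attained by the star {A : i ∈ A} for any fixed i ∈ [n]. Here C(162−1, 6−1) = C(161, 5) = 846678392.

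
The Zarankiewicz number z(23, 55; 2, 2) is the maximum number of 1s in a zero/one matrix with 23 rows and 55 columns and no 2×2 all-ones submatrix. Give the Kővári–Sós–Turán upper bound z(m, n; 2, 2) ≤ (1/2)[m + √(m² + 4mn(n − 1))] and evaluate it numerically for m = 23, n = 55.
z(23, 55; 2, 2) ≤ (1/2)[23 + √(23² + 4·23·55·54)] = (1/2)[23 + √273769] = 273.1147

Kővári–Sós–Turán: let r_1, ..., r_23 be the row sums and z = Σ r_i the total number of 1s. Each pair of columns can share at most one row with both entries 1 (else a 2×2 all-ones block appears), so Σ_i C(r_i, 2) ≤ C(55, 2) = 1485. By convexity Σ_i C(r_i, 2) ≥ 23·C(z/23, 2) = z(z − 23)/(2·23), giving z² − 23z − 23·55·54 ≤ 0 and hence z ≤ (1/2)[23 + √(529 + 4·68310)] = (1/2)[23 + √273769] ≈ (1/2)(23 + 523.2294) = 273.1147.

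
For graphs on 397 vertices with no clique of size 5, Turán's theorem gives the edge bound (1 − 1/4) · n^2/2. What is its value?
Turán density bound = (3/4) · 397^2/2 = 472827/8 ≈ 59103.375

Turán's theorem: ex(n, K_{r+1}) is achieved by the complete r-partite Turán graph T(n, r) with parts as balanced as possible, and is at most (1 − 1/r) · n^2/2. For r = 4, n = 397: the density bound is (3/4) · 157609/2 = 472827/8 ≈ 59103.375. The integer-valued extremum is e(T(397, 4)) = 59103, which is strictly less than the density bound 472827/8 since 4 ∤ 397 (the parts of T(397, 4) cannot all be equal).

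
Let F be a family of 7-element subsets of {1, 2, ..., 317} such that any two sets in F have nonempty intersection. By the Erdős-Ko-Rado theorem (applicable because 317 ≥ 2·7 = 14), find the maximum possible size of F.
max |F| = C(316, 6) = 1318420990068

The Erdős-Ko-Rado theorem states: for n ≥ 2k, an intersecting family of k-subsets of an n-element set has size at most C(n − 1, k − 1), with equality for 'star' families {A ⊆ [n] : |A| = k, i ∈ A} (fix an element i). For n = 317, k = 7: C(316, 6) = 1318420990068.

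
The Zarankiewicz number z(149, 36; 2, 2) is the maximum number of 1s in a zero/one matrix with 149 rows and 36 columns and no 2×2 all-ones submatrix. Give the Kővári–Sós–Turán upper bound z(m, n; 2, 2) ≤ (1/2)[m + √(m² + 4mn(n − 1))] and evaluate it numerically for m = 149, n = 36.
z(149, 36; 2, 2) ≤ (1/2)[149 + √(149² + 4·149·36·35)] = (1/2)[149 + √773161] = 514.1479

Kővári–Sós–Turán: let r_1, ..., r_149 be the row sums and z = Σ r_i the total number of 1s. Each pair of columns can share at most one row with both entries 1 (else a 2×2 all-ones block appears), so Σ_i C(r_i, 2) ≤ C(36, 2) = 630. By convexity Σ_i C(r_i, 2) ≥ 149·C(z/149, 2) = z(z − 149)/(2·149), giving z² − 149z − 149·36·35 ≤ 0 and hence z ≤ (1/2)[149 + √(22201 + 4·187740)] = (1/2)[149 + √773161] ≈ (1/2)(149 + 879.2957) = 514.1479.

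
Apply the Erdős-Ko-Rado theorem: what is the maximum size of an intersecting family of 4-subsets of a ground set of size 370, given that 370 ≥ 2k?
max |F| = C(369, 3) = 8305944

The Erdős-Ko-Rado theorem states: for n ≥ 2k, an intersecting family of k-subsets of an n-element set has size at most C(n − 1, k − 1), with equality for 'star' families {A ⊆ [n] : |A| = k, i ∈ A} (fix an element i). For n = 370, k = 4: C(369, 3) = 8305944.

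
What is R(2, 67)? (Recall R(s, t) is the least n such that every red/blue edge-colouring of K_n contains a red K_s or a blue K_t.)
R(2, 67) = 67

R(2, k) = k for all k ≥ 2: in a 2-colouring of K_k, either some edge is red (a red K_2) or all edges are blue (a blue K_k). And K_{66} coloured all-blue has no blue K_67, so R(2, 67) > 66. Hence R(2, 67) = 67.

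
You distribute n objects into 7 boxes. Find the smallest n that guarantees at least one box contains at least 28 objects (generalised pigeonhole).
n = (28 − 1)·7 + 1 = 190

By the generalised pigeonhole principle, to guarantee some box contains ≥ r objects we need more than (r − 1) · k objects total. Threshold: n = (r − 1) · k + 1. With r = 28 and k = 7: n = 27 · 7 + 1 = 189 + 1 = 190. For n = 189 = 27 · 7, we can put exactly 27 objects in every box, avoiding 28 in any single one — so 190 is tight.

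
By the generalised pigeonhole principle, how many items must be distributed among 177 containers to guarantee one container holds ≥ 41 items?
n = (41 − 1)·177 + 1 = 7081

By the generalised pigeonhole principle, to guarantee some box contains ≥ r objects we need more than (r − 1) · k objects total. Threshold: n = (r − 1) · k + 1. With r = 41 and k = 177: n = 40 · 177 + 1 = 7080 + 1 = 7081. For n = 7080 = 40 · 177, we can put exactly 40 objects in every box, avoiding 41 in any single one — so 7081 is tight.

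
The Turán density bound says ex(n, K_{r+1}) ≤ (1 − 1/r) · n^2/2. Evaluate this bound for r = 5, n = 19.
Turán density bound = (4/5) · 19^2/2 = 722/5 ≈ 144.4

Turán's theorem: ex(n, K_{r+1}) is achieved by the complete r-partite Turán graph T(n, r) with parts as balanced as possible, and is at most (1 − 1/r) · n^2/2. For r = 5, n = 19: the density bound is (4/5) · 361/2 = 722/5 ≈ 144.4. The integer-valued extremum is e(T(19, 5)) = 144, which is strictly less than the density bound 722/5 since 5 ∤ 19 (the parts of T(19, 5) cannot all be equal).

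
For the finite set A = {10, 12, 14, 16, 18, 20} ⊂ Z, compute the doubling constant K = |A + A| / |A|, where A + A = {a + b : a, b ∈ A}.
K = |A + A| / |A| = 11/6

Enumerate A + A = {a + b : a, b ∈ A}. With |A| = 6, there are |A|^2 = 36 ordered sum pairs; collecting distinct values, A + A = {20, 22, 24, 26, 28, 30, 32, 34, 36, 38, 40}, so |A + A| = 11. Thus K = 11/6. Here |A + A| = 2|A| − 1 = 11, the minimum possible — so K = 11/6 is minimal, which holds iff A is an arithmetic progression.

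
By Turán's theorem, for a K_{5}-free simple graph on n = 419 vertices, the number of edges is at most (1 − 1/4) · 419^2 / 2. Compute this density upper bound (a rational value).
Turán density bound = (3/4) · 419^2/2 = 526683/8 ≈ 65835.375

Turán's theorem: ex(n, K_{r+1}) is achieved by the complete r-partite Turán graph T(n, r) with parts as balanced as possible, and is at most (1 − 1/r) · n^2/2. For r = 4, n = 419: the density bound is (3/4) · 175561/2 = 526683/8 ≈ 65835.375. The integer-valued extremum is e(T(419, 4)) = 65835, which is strictly less than the density bound 526683/8 since 4 ∤ 419 (the parts of T(419, 4) cannot all be equal).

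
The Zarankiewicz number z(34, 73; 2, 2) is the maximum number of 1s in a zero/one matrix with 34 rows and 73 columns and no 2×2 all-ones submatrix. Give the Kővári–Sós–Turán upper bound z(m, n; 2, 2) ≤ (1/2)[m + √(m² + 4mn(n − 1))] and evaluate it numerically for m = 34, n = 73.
z(34, 73; 2, 2) ≤ (1/2)[34 + √(34² + 4·34·73·72)] = (1/2)[34 + √715972] = 440.0756

Kővári–Sós–Turán: let r_1, ..., r_34 be the row sums and z = Σ r_i the total number of 1s. Each pair of columns can share at most one row with both entries 1 (else a 2×2 all-ones block appears), so Σ_i C(r_i, 2) ≤ C(73, 2) = 2628. By convexity Σ_i C(r_i, 2) ≥ 34·C(z/34, 2) = z(z − 34)/(2·34), giving z² − 34z − 34·73·72 ≤ 0 and hence z ≤ (1/2)[34 + √(1156 + 4·178704)] = (1/2)[34 + √715972] ≈ (1/2)(34 + 846.1513) = 440.0756.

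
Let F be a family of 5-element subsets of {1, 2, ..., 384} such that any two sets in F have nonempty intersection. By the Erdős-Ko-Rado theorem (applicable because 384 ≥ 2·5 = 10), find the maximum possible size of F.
max |F| = C(383, 4) = 882590945

Erdős-Ko-Rado (1961): when n ≥ 2k, max |F| = C(n−1, k−1). The bound is attained by the star {A : i ∈ A} for any fixed i ∈ [n]. Here C(384−1, 5−1) = C(383, 4) = 882590945.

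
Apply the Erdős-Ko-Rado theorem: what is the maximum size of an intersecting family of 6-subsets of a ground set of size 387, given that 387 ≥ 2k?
max |F| = C(386, 5) = 69576110912

The Erdős-Ko-Rado theorem states: for n ≥ 2k, an intersecting family of k-subsets of an n-element set has size at most C(n − 1, k − 1), with equality for 'star' families {A ⊆ [n] : |A| = k, i ∈ A} (fix an element i). For n = 387, k = 6: C(386, 5) = 69576110912.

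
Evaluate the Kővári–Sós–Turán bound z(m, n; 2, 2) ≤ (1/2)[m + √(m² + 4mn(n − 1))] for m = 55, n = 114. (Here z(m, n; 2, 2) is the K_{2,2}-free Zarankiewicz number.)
z(55, 114; 2, 2) ≤ (1/2)[55 + √(55² + 4·55·114·113)] = (1/2)[55 + √2837065] = 869.6795

Kővári–Sós–Turán: let r_1, ..., r_55 be the row sums and z = Σ r_i the total number of 1s. Each pair of columns can share at most one row with both entries 1 (else a 2×2 all-ones block appears), so Σ_i C(r_i, 2) ≤ C(114, 2) = 6441. By convexity Σ_i C(r_i, 2) ≥ 55·C(z/55, 2) = z(z − 55)/(2·55), giving z² − 55z − 55·114·113 ≤ 0 and hence z ≤ (1/2)[55 + √(3025 + 4·708510)] = (1/2)[55 + √2837065] ≈ (1/2)(55 + 1684.3589) = 869.6795.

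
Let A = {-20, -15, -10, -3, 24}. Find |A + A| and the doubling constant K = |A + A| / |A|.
K = |A + A| / |A| = 14/5

Enumerate A + A = {a + b : a, b ∈ A}. With |A| = 5, there are |A|^2 = 25 ordered sum pairs; collecting distinct values, A + A = {-40, -35, -30, -25, -23, -20, -18, -13, -6, 4, 9, 14, 21, 48}, so |A + A| = 14. Thus K = 14/5. For comparison, the minimum possible |A + A| over all 5-element sets is 2·5 − 1 = 9 (so min K = 9/5), attained only by arithmetic progressions.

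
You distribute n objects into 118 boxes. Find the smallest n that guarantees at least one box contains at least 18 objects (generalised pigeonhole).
n = (18 − 1)·118 + 1 = 2007

By the generalised pigeonhole principle, to guarantee some box contains ≥ r objects we need more than (r − 1) · k objects total. Threshold: n = (r − 1) · k + 1. With r = 18 and k = 118: n = 17 · 118 + 1 = 2006 + 1 = 2007. For n = 2006 = 17 · 118, we can put exactly 17 objects in every box, avoiding 18 in any single one — so 2007 is tight.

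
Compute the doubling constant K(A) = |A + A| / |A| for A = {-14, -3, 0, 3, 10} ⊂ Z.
K = |A + A| / |A| = 14/5

Enumerate A + A = {a + b : a, b ∈ A}. With |A| = 5, there are |A|^2 = 25 ordered sum pairs; collecting distinct values, A + A = {-28, -17, -14, -11, -6, -4, -3, 0, 3, 6, 7, 10, 13, 20}, so |A + A| = 14. Thus K = 14/5. For comparison, the minimum possible |A + A| over all 5-element sets is 2·5 − 1 = 9 (so min K = 9/5), attained only by arithmetic progressions.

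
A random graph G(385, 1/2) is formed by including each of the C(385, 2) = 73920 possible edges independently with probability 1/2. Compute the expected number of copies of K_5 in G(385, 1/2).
E[# K_5] = C(385, 5) · (1/2)^C(5, 2) = 68674865952 / 2^10 = 2146089561/32 = 67065298.78125

For each 5-subset S of vertices (there are C(385, 5) = 68674865952 such S), let X_S = 1 if S induces a K_5 (all C(5, 2) = 10 edges present). Then P(X_S = 1) = (1/2)^10 = 1/1024. By linearity of expectation, E[# K_5] = C(385, 5) · (1/2)^10 = 68674865952 / 1024 = 2146089561/32 = 67065298.78125.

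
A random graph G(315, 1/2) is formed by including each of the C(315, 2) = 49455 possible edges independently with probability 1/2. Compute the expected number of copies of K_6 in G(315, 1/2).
E[# K_6] = C(315, 6) · (1/2)^C(6, 2) = 1293387680130 / 2^15 = 646693840065/16384 ≈ 39471059.574280

For each 6-subset S of vertices (there are C(315, 6) = 1293387680130 such S), let X_S = 1 if S induces a K_6 (all C(6, 2) = 15 edges present). Then P(X_S = 1) = (1/2)^15 = 1/32768. By linearity of expectation, E[# K_6] = C(315, 6) · (1/2)^15 = 1293387680130 / 32768 = 646693840065/16384 ≈ 39471059.574280.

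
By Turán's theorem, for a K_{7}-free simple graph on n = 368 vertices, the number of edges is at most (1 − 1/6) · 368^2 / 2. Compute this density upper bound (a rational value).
Turán density bound = (5/6) · 368^2/2 = 169280/3 ≈ 56426.6667

Turán's theorem: ex(n, K_{r+1}) is achieved by the complete r-partite Turán graph T(n, r) with parts as balanced as possible, and is at most (1 − 1/r) · n^2/2. For r = 6, n = 368: the density bound is (5/6) · 135424/2 = 169280/3 ≈ 56426.6667. The integer-valued extremum is e(T(368, 6)) = 56426, which is strictly less than the density bound 169280/3 since 6 ∤ 368 (the parts of T(368, 6) cannot all be equal).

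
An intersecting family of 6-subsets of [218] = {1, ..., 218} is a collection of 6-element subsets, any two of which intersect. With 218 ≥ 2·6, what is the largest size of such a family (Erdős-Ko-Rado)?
max |F| = C(217, 5) = 3827930778

Erdős-Ko-Rado (1961): when n ≥ 2k, max |F| = C(n−1, k−1). The bound is attained by the star {A : i ∈ A} for any fixed i ∈ [n]. Here C(218−1, 6−1) = C(217, 5) = 3827930778.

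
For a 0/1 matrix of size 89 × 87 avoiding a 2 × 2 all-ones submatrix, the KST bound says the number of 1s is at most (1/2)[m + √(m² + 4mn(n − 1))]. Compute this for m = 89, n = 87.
z(89, 87; 2, 2) ≤ (1/2)[89 + √(89² + 4·89·87·86)] = (1/2)[89 + √2671513] = 861.7382

Kővári–Sós–Turán: let r_1, ..., r_89 be the row sums and z = Σ r_i the total number of 1s. Each pair of columns can share at most one row with both entries 1 (else a 2×2 all-ones block appears), so Σ_i C(r_i, 2) ≤ C(87, 2) = 3741. By convexity Σ_i C(r_i, 2) ≥ 89·C(z/89, 2) = z(z − 89)/(2·89), giving z² − 89z − 89·87·86 ≤ 0 and hence z ≤ (1/2)[89 + √(7921 + 4·665898)] = (1/2)[89 + √2671513] ≈ (1/2)(89 + 1634.4764) = 861.7382.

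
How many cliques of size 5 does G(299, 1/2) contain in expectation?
E[# K_5] = C(299, 5) · (1/2)^C(5, 2) = 19256456934 / 2^10 = 9628228467/512 ≈ 18805133.724609

For each 5-subset S of vertices (there are C(299, 5) = 19256456934 such S), let X_S = 1 if S induces a K_5 (all C(5, 2) = 10 edges present). Then P(X_S = 1) = (1/2)^10 = 1/1024. By linearity of expectation, E[# K_5] = C(299, 5) · (1/2)^10 = 19256456934 / 1024 = 9628228467/512 ≈ 18805133.724609.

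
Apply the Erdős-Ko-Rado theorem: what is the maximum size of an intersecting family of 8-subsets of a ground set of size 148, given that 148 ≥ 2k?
max |F| = C(147, 7) = 254573763444

Erdős-Ko-Rado (1961): when n ≥ 2k, max |F| = C(n−1, k−1). The bound is attained by the star {A : i ∈ A} for any fixed i ∈ [n]. Here C(148−1, 8−1) = C(147, 7) = 254573763444.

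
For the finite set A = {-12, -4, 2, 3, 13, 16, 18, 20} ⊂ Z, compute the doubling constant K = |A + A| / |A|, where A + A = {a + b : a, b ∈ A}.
K = |A + A| / |A| = 32/8 = 4

Enumerate A + A = {a + b : a, b ∈ A}. With |A| = 8, there are |A|^2 = 64 ordered sum pairs; collecting distinct values, A + A = {-24, -16, -10, -9, -8, -2, -1, 1, 4, 5, 6, 8, 9, 12, 14, 15, 16, 18, 19, 20, 21, 22, 23, 26, 29, 31, 32, 33, 34, 36, 38, 40}, so |A + A| = 32. Thus K = 32/8 = 4. For comparison, the minimum possible |A + A| over all 8-element sets is 2·8 − 1 = 15 (so min K = 15/8), attained only by arithmetic progressions.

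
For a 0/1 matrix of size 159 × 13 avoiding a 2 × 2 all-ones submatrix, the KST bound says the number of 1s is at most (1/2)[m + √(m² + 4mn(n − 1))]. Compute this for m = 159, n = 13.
z(159, 13; 2, 2) ≤ (1/2)[159 + √(159² + 4·159·13·12)] = (1/2)[159 + √124497] = 255.9207

Kővári–Sós–Turán: let r_1, ..., r_159 be the row sums and z = Σ r_i the total number of 1s. Each pair of columns can share at most one row with both entries 1 (else a 2×2 all-ones block appears), so Σ_i C(r_i, 2) ≤ C(13, 2) = 78. By convexity Σ_i C(r_i, 2) ≥ 159·C(z/159, 2) = z(z − 159)/(2·159), giving z² − 159z − 159·13·12 ≤ 0 and hence z ≤ (1/2)[159 + √(25281 + 4·24804)] = (1/2)[159 + √124497] ≈ (1/2)(159 + 352.8413) = 255.9207.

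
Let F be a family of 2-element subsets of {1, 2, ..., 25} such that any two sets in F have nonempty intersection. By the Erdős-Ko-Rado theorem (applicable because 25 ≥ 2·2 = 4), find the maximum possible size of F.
max |F| = C(24, 1) = 24

Erdős-Ko-Rado (1961): when n ≥ 2k, max |F| = C(n−1, k−1). The bound is attained by the star {A : i ∈ A} for any fixed i ∈ [n]. Here C(25−1, 2−1) = C(24, 1) = 24.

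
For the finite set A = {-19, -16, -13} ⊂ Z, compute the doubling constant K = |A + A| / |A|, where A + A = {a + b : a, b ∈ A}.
K = |A + A| / |A| = 5/3

Enumerate A + A = {a + b : a, b ∈ A}. With |A| = 3, there are |A|^2 = 9 ordered sum pairs; collecting distinct values, A + A = {-38, -35, -32, -29, -26}, so |A + A| = 5. Thus K = 5/3. Here |A + A| = 2|A| − 1 = 5, the minimum possible — so K = 5/3 is minimal, which holds iff A is an arithmetic progression.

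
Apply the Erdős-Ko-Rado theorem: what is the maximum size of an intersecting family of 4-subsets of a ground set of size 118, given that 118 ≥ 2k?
max |F| = C(117, 3) = 260130

The Erdős-Ko-Rado theorem states: for n ≥ 2k, an intersecting family of k-subsets of an n-element set has size at most C(n − 1, k − 1), with equality for 'star' families {A ⊆ [n] : |A| = k, i ∈ A} (fix an element i). For n = 118, k = 4: C(117, 3) = 260130.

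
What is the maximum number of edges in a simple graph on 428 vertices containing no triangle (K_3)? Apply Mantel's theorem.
ex(428, K_3) = ⌊428^2/4⌋ = 45796

Mantel (1907): a triangle-free graph on n vertices has at most ⌊n^2/4⌋ edges, with equality for the complete bipartite graph K_{⌊n/2⌋, ⌈n/2⌉}. For n = 428: ⌊428^2/4⌋ = ⌊183184/4⌋ = 45796. The extremal graph is K_{214, 214}, which has 214·214 = 45796 edges.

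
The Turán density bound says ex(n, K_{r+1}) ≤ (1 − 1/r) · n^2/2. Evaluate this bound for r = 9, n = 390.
Turán density bound = (8/9) · 390^2/2 = 67600

Turán's theorem: ex(n, K_{r+1}) is achieved by the complete r-partite Turán graph T(n, r) with parts as balanced as possible, and is at most (1 − 1/r) · n^2/2. For r = 9, n = 390: the density bound is (8/9) · 152100/2 = 67600. The integer-valued extremum is e(T(390, 9)) = 67599, which is strictly less than the density bound 67600 since 9 ∤ 390 (the parts of T(390, 9) cannot all be equal).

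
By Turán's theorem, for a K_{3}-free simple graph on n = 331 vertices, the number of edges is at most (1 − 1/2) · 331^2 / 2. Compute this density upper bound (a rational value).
Turán density bound = (1/2) · 331^2/2 = 109561/4 ≈ 27390.25

Turán's theorem: ex(n, K_{r+1}) is achieved by the complete r-partite Turán graph T(n, r) with parts as balanced as possible, and is at most (1 − 1/r) · n^2/2. For r = 2, n = 331: the density bound is (1/2) · 109561/2 = 109561/4 ≈ 27390.25. The integer-valued extremum is e(T(331, 2)) = 27390, which is strictly less than the density bound 109561/4 since 2 ∤ 331 (the parts of T(331, 2) cannot all be equal).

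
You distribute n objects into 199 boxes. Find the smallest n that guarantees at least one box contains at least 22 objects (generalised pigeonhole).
n = (22 − 1)·199 + 1 = 4180

By the generalised pigeonhole principle, to guarantee some box contains ≥ r objects we need more than (r − 1) · k objects total. Threshold: n = (r − 1) · k + 1. With r = 22 and k = 199: n = 21 · 199 + 1 = 4179 + 1 = 4180. For n = 4179 = 21 · 199, we can put exactly 21 objects in every box, avoiding 22 in any single one — so 4180 is tight.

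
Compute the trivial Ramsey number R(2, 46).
R(2, 46) = 46

R(2, k) = k for all k ≥ 2: in a 2-colouring of K_k, either some edge is red (a red K_2) or all edges are blue (a blue K_k). And K_{45} coloured all-blue has no blue K_46, so R(2, 46) > 45. Hence R(2, 46) = 46.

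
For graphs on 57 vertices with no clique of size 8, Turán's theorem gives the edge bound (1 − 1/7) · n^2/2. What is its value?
Turán density bound = (6/7) · 57^2/2 = 9747/7 ≈ 1392.4286

Turán's theorem: ex(n, K_{r+1}) is achieved by the complete r-partite Turán graph T(n, r) with parts as balanced as possible, and is at most (1 − 1/r) · n^2/2. For r = 7, n = 57: the density bound is (6/7) · 3249/2 = 9747/7 ≈ 1392.4286. The integer-valued extremum is e(T(57, 7)) = 1392, which is strictly less than the density bound 9747/7 since 7 ∤ 57 (the parts of T(57, 7) cannot all be equal).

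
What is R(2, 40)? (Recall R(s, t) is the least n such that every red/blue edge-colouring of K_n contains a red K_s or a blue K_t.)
R(2, 40) = 40

R(2, k) = k for all k ≥ 2: in a 2-colouring of K_k, either some edge is red (a red K_2) or all edges are blue (a blue K_k). And K_{39} coloured all-blue has no blue K_40, so R(2, 40) > 39. Hence R(2, 40) = 40.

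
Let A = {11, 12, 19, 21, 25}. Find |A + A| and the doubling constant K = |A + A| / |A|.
K = |A + A| / |A| = 15/5 = 3

Enumerate A + A = {a + b : a, b ∈ A}. With |A| = 5, there are |A|^2 = 25 ordered sum pairs; collecting distinct values, A + A = {22, 23, 24, 30, 31, 32, 33, 36, 37, 38, 40, 42, 44, 46, 50}, so |A + A| = 15. Thus K = 15/5 = 3. For comparison, the minimum possible |A + A| over all 5-element sets is 2·5 − 1 = 9 (so min K = 9/5), attained only by arithmetic progressions.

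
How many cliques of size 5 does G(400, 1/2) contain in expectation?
E[# K_5] = C(400, 5) · (1/2)^C(5, 2) = 83218600080 / 2^10 = 5201162505/64 = 81268164.140625

For each 5-subset S of vertices (there are C(400, 5) = 83218600080 such S), let X_S = 1 if S induces a K_5 (all C(5, 2) = 10 edges present). Then P(X_S = 1) = (1/2)^10 = 1/1024. By linearity of expectation, E[# K_5] = C(400, 5) · (1/2)^10 = 83218600080 / 1024 = 5201162505/64 = 81268164.140625.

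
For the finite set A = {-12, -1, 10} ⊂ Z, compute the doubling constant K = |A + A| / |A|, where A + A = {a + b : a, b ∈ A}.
K = |A + A| / |A| = 5/3

Enumerate A + A = {a + b : a, b ∈ A}. With |A| = 3, there are |A|^2 = 9 ordered sum pairs; collecting distinct values, A + A = {-24, -13, -2, 9, 20}, so |A + A| = 5. Thus K = 5/3. Here |A + A| = 2|A| − 1 = 5, the minimum possible — so K = 5/3 is minimal, which holds iff A is an arithmetic progression.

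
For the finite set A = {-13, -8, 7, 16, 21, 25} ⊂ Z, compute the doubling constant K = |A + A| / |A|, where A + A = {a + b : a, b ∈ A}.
K = |A + A| / |A| = 19/6

Enumerate A + A = {a + b : a, b ∈ A}. With |A| = 6, there are |A|^2 = 36 ordered sum pairs; collecting distinct values, A + A = {-26, -21, -16, -6, -1, 3, 8, 12, 13, 14, 17, 23, 28, 32, 37, 41, 42, 46, 50}, so |A + A| = 19. Thus K = 19/6. For comparison, the minimum possible |A + A| over all 6-element sets is 2·6 − 1 = 11 (so min K = 11/6), attained only by arithmetic progressions.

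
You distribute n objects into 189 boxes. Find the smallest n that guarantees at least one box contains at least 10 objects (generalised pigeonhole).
n = (10 − 1)·189 + 1 = 1702

By the generalised pigeonhole principle, to guarantee some box contains ≥ r objects we need more than (r − 1) · k objects total. Threshold: n = (r − 1) · k + 1. With r = 10 and k = 189: n = 9 · 189 + 1 = 1701 + 1 = 1702. For n = 1701 = 9 · 189, we can put exactly 9 objects in every box, avoiding 10 in any single one — so 1702 is tight.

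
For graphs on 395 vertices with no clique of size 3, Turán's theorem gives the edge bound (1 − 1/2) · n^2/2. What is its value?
Turán density bound = (1/2) · 395^2/2 = 156025/4 ≈ 39006.25

Turán's theorem: ex(n, K_{r+1}) is achieved by the complete r-partite Turán graph T(n, r) with parts as balanced as possible, and is at most (1 − 1/r) · n^2/2. For r = 2, n = 395: the density bound is (1/2) · 156025/2 = 156025/4 ≈ 39006.25. The integer-valued extremum is e(T(395, 2)) = 39006, which is strictly less than the density bound 156025/4 since 2 ∤ 395 (the parts of T(395, 2) cannot all be equal).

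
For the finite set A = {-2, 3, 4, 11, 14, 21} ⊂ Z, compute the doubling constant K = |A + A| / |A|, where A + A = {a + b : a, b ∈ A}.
K = |A + A| / |A| = 20/6 = 10/3

Enumerate A + A = {a + b : a, b ∈ A}. With |A| = 6, there are |A|^2 = 36 ordered sum pairs; collecting distinct values, A + A = {-4, 1, 2, 6, 7, 8, 9, 12, 14, 15, 17, 18, 19, 22, 24, 25, 28, 32, 35, 42}, so |A + A| = 20. Thus K = 20/6 = 10/3. For comparison, the minimum possible |A + A| over all 6-element sets is 2·6 − 1 = 11 (so min K = 11/6), attained only by arithmetic progressions.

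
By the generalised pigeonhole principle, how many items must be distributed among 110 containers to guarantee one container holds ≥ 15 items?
n = (15 − 1)·110 + 1 = 1541

By the generalised pigeonhole principle, to guarantee some box contains ≥ r objects we need more than (r − 1) · k objects total. Threshold: n = (r − 1) · k + 1. With r = 15 and k = 110: n = 14 · 110 + 1 = 1540 + 1 = 1541. For n = 1540 = 14 · 110, we can put exactly 14 objects in every box, avoiding 15 in any single one — so 1541 is tight.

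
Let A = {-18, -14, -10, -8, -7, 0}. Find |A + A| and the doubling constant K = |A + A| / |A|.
K = |A + A| / |A| = 18/6 = 3

Enumerate A + A = {a + b : a, b ∈ A}. With |A| = 6, there are |A|^2 = 36 ordered sum pairs; collecting distinct values, A + A = {-36, -32, -28, -26, -25, -24, -22, -21, -20, -18, -17, -16, -15, -14, -10, -8, -7, 0}, so |A + A| = 18. Thus K = 18/6 = 3. For comparison, the minimum possible |A + A| over all 6-element sets is 2·6 − 1 = 11 (so min K = 11/6), attained only by arithmetic progressions.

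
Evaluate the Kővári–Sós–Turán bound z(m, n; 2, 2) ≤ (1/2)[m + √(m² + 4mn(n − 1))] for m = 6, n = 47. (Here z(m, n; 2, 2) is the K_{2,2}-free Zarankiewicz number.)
z(6, 47; 2, 2) ≤ (1/2)[6 + √(6² + 4·6·47·46)] = (1/2)[6 + √51924] = 116.9342

Kővári–Sós–Turán: let r_1, ..., r_6 be the row sums and z = Σ r_i the total number of 1s. Each pair of columns can share at most one row with both entries 1 (else a 2×2 all-ones block appears), so Σ_i C(r_i, 2) ≤ C(47, 2) = 1081. By convexity Σ_i C(r_i, 2) ≥ 6·C(z/6, 2) = z(z − 6)/(2·6), giving z² − 6z − 6·47·46 ≤ 0 and hence z ≤ (1/2)[6 + √(36 + 4·12972)] = (1/2)[6 + √51924] ≈ (1/2)(6 + 227.8684) = 116.9342.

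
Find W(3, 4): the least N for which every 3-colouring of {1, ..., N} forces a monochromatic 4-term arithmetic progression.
W(3, 4) = 293

This is a classical value, W(3, 4) = 293, established by combining an explicit 3-colouring of {1, ..., 292} with no monochromatic 4-AP (giving the lower bound W(3, 4) > 292) and a finite case analysis / exhaustive computer search showing every 3-colouring of {1, ..., 293} has such an AP.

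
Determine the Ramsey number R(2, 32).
R(2, 32) = 32

R(2, k) = k for all k ≥ 2: in a 2-colouring of K_k, either some edge is red (a red K_2) or all edges are blue (a blue K_k). And K_{31} coloured all-blue has no blue K_32, so R(2, 32) > 31. Hence R(2, 32) = 32.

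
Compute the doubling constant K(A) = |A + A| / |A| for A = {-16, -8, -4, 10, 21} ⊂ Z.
K = |A + A| / |A| = 15/5 = 3

Enumerate A + A = {a + b : a, b ∈ A}. With |A| = 5, there are |A|^2 = 25 ordered sum pairs; collecting distinct values, A + A = {-32, -24, -20, -16, -12, -8, -6, 2, 5, 6, 13, 17, 20, 31, 42}, so |A + A| = 15. Thus K = 15/5 = 3. For comparison, the minimum possible |A + A| over all 5-element sets is 2·5 − 1 = 9 (so min K = 9/5), attained only by arithmetic progressions.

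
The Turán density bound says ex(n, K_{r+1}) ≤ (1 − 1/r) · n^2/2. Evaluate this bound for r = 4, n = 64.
Turán density bound = (3/4) · 64^2/2 = 1536

Turán's theorem: ex(n, K_{r+1}) is achieved by the complete r-partite Turán graph T(n, r) with parts as balanced as possible, and is at most (1 − 1/r) · n^2/2. For r = 4, n = 64: the density bound is (3/4) · 4096/2 = 1536. Since 4 ∣ 64, the Turán graph T(64, 4) has parts of equal size 16, and its edge count e(T(64, 4)) = 1536 attains the density bound exactly.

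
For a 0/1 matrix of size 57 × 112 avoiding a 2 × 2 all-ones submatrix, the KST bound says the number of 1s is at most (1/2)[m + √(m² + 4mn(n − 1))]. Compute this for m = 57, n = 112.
z(57, 112; 2, 2) ≤ (1/2)[57 + √(57² + 4·57·112·111)] = (1/2)[57 + √2837745] = 870.7804

Kővári–Sós–Turán: let r_1, ..., r_57 be the row sums and z = Σ r_i the total number of 1s. Each pair of columns can share at most one row with both entries 1 (else a 2×2 all-ones block appears), so Σ_i C(r_i, 2) ≤ C(112, 2) = 6216. By convexity Σ_i C(r_i, 2) ≥ 57·C(z/57, 2) = z(z − 57)/(2·57), giving z² − 57z − 57·112·111 ≤ 0 and hence z ≤ (1/2)[57 + √(3249 + 4·708624)] = (1/2)[57 + √2837745] ≈ (1/2)(57 + 1684.5608) = 870.7804.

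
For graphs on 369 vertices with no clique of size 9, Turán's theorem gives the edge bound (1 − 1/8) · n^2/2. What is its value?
Turán density bound = (7/8) · 369^2/2 = 953127/16 ≈ 59570.4375

Turán's theorem: ex(n, K_{r+1}) is achieved by the complete r-partite Turán graph T(n, r) with parts as balanced as possible, and is at most (1 − 1/r) · n^2/2. For r = 8, n = 369: the density bound is (7/8) · 136161/2 = 953127/16 ≈ 59570.4375. The integer-valued extremum is e(T(369, 8)) = 59570, which is strictly less than the density bound 953127/16 since 8 ∤ 369 (the parts of T(369, 8) cannot all be equal).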